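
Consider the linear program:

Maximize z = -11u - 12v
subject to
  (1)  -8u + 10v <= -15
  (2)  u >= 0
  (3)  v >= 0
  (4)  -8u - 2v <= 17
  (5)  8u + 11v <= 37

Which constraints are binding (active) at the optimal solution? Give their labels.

Corner points and z = -11u - 12v:
  (15/8, 0) → z = -165/8
  (535/168, 22/21) → z = -7997/168
  (37/8, 0) → z = -407/8

The maximum is at (15/8, 0). Substituting into each constraint, equality holds for (1) and (3); the remaining constraints have slack.

(1) and (3)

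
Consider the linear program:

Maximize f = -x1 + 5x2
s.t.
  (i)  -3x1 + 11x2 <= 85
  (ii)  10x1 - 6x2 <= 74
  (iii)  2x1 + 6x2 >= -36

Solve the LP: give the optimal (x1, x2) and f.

x1 = 331/23, x2 = 268/23, maximum f = 1009/23

Feasible corners and f = -x1 + 5x2:
  (331/23, 268/23) → f = 1009/23
  (-453/20, 31/20) → f = 152/5
  (19/6, -127/18) → f = -346/9

The binding constraints are -3x1 + 11x2 = 85 and 10x1 - 6x2 = 74.
Solving simultaneously gives x1 = 331/23, x2 = 268/23.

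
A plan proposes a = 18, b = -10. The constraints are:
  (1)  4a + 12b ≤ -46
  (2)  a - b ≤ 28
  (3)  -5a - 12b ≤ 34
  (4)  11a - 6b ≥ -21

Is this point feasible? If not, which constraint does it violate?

(1): -48 ≤ -46 ✓
(2): 28 ≤ 28 ✓
(3): 30 ≤ 34 ✓
(4): 258 ≥ -21 ✓

feasible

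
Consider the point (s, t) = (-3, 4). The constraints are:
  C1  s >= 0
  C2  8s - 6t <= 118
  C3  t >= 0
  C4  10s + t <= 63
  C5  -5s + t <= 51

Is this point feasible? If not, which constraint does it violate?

Constraint C1: s = -3, which is not ≥ 0. All other constraints are satisfied.

not feasible — violates C1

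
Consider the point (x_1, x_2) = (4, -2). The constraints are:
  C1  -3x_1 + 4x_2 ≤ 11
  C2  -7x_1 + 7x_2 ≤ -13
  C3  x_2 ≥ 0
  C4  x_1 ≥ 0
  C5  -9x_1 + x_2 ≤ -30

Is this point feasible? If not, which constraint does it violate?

Constraint C3: x_2 = -2, which is not ≥ 0. All other constraints are satisfied.

not feasible — violates C3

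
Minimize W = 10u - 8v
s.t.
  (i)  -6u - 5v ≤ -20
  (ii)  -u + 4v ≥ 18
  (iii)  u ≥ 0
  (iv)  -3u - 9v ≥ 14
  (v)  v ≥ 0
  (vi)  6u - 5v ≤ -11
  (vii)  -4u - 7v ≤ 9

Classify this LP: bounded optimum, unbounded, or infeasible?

infeasible

The boundaries -u + 4v = 18 and u = 0 meet at (0, 9/2), but that point violates -3u - 9v ≥ 14. Every candidate vertex is excluded by some other constraint, so the feasible region is empty.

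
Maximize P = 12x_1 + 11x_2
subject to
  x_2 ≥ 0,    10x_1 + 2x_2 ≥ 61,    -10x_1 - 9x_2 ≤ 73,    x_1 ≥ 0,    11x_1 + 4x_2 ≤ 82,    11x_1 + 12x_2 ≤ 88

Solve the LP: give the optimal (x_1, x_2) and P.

x_1 = 79/11, x_2 = 3/4, maximum P = 4155/44

Vertices and P = 12x_1 + 11x_2:
  (61/10, 0) → P = 366/5
  (82/11, 0) → P = 984/11
  (278/49, 209/98) → P = 8971/98
  (79/11, 3/4) → P = 4155/44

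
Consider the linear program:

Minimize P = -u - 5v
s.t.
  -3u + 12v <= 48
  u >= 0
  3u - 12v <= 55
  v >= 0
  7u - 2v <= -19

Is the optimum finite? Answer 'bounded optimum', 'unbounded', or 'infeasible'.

infeasible

The boundaries -3u + 12v = 48 and u = 0 meet at (0, 4), but that point violates 7u - 2v ≤ -19. Every candidate vertex is excluded by some other constraint, so the feasible region is empty.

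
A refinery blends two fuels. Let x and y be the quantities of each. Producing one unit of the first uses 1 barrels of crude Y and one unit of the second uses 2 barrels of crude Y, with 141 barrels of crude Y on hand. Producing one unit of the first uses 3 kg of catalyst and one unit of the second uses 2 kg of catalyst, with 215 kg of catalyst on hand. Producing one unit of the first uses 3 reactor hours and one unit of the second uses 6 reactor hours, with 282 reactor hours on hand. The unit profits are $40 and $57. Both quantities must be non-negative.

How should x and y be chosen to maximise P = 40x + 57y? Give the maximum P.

x = 121/2, y = 67/4, maximum P = 13499/4

Feasible corners and P = 40x + 57y:
  (0, 0) → P = 0
  (0, 47) → P = 2679
  (215/3, 0) → P = 8600/3
  (121/2, 67/4) → P = 13499/4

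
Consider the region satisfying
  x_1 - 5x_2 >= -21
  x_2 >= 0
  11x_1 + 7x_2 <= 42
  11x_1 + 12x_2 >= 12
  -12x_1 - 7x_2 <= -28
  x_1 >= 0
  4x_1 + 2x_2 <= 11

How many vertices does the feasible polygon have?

5

The feasible vertices (each the meet of two boundaries and inside every other half-plane) are:
  (0, 21/5)
  (13/22, 95/22)
  (7/3, 0)
  (11/4, 0)
  (0, 4)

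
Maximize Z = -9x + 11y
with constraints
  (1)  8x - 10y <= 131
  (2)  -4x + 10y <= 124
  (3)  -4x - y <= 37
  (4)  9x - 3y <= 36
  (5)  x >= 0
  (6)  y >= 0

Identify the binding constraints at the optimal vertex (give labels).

Corner points and Z = -9x + 11y:
  (122/13, 210/13) → Z = 1212/13
  (0, 62/5) → Z = 682/5
  (4, 0) → Z = -36
  (0, 0) → Z = 0

The maximum is at (0, 62/5). Substituting into each constraint, equality holds for (2) and (5); the remaining constraints have slack.

(2) and (5)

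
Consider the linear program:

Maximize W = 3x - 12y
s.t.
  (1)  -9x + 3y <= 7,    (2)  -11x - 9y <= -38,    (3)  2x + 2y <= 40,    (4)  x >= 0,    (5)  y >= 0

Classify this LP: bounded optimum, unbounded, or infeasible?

Feasible corners and W = 3x - 12y:
  (17/38, 419/114) → W = -1625/38
  (53/12, 187/12) → W = -695/4
  (38/11, 0) → W = 114/11
  (20, 0) → W = 60
The feasible region has finitely many vertices and no improving ray; the maximum is 60 at (20, 0).

bounded optimum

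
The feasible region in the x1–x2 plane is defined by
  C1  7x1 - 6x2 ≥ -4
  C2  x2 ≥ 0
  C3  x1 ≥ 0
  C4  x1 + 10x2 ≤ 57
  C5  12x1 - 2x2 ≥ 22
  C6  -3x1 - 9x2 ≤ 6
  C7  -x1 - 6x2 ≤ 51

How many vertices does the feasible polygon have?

Of the 21 pairwise boundary intersections, those satisfying every inequality are:
  (151/38, 403/76)
  (70/29, 101/29)
  (57, 0)
  (11/6, 0)

4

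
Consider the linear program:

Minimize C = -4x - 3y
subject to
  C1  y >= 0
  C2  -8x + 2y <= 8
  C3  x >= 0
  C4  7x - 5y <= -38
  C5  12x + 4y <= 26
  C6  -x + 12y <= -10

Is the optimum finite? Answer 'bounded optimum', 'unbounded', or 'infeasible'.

infeasible

The boundaries 12x + 4y = 26 and -x + 12y = -10 meet at (88/37, -47/74), but that point violates y ≥ 0. Every candidate vertex is excluded by some other constraint, so the feasible region is empty.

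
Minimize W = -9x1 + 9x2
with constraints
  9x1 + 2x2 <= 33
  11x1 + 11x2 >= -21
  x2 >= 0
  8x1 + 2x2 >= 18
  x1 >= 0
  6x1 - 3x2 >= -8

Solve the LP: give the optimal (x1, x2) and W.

Corner points and W = -9x1 + 9x2:
  (11/3, 0) → W = -33
  (83/39, 90/13) → W = 561/13
  (9/4, 0) → W = -81/4
  (19/18, 43/9) → W = 67/2

x1 = 11/3, x2 = 0, minimum W = -33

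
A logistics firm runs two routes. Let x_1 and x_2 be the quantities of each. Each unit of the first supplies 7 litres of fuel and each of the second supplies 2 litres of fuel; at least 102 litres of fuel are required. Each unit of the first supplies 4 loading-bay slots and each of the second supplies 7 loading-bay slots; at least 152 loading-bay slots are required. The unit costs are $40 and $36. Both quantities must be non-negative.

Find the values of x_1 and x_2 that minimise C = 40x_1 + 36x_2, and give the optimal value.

x_1 = 10, x_2 = 16, minimum C = 976

Feasible corners and C = 40x_1 + 36x_2:
  (0, 51) → C = 1836
  (38, 0) → C = 1520
  (10, 16) → C = 976
The feasible region is unbounded (it extends along (0, 1), (1, 0)), but C strictly increases along every unbounded feasible direction, so there is no improving ray and the minimum is attained at a vertex.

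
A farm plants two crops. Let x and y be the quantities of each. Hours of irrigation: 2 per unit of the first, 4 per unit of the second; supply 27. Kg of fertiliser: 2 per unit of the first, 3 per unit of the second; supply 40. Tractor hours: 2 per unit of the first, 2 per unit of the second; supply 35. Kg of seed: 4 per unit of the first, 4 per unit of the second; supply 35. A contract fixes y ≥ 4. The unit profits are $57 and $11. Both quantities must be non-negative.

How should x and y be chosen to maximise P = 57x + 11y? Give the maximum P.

Vertices and P = 57x + 11y:
  (0, 27/4) → P = 297/4
  (0, 4) → P = 44
  (4, 19/4) → P = 1121/4
  (19/4, 4) → P = 1259/4

The binding constraints are 4x + 4y = 35 and y = 4.
Solving simultaneously gives x = 19/4, y = 4.

x = 19/4, y = 4, maximum P = 1259/4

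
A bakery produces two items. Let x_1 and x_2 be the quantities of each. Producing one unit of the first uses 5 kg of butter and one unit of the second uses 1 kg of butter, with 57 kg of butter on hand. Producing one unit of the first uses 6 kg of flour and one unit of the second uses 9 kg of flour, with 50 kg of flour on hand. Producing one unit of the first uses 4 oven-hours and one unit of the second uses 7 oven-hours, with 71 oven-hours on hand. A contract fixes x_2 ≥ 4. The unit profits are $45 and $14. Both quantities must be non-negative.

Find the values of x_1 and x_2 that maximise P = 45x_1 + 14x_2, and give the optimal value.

Extreme points and P = 45x_1 + 14x_2:
  (0, 50/9) → P = 700/9
  (0, 4) → P = 56
  (7/3, 4) → P = 161

At the optimal vertex, 6x_1 + 9x_2 = 50 and x_2 = 4.
Solving simultaneously gives x_1 = 7/3, x_2 = 4.

x_1 = 7/3, x_2 = 4, maximum P = 161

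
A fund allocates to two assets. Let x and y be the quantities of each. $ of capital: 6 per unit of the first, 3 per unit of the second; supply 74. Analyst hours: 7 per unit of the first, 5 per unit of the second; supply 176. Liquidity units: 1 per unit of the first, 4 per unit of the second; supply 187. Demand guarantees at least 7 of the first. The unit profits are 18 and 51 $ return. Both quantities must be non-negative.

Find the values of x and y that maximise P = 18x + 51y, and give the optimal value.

Feasible corners and P = 18x + 51y:
  (37/3, 0) → P = 222
  (7, 0) → P = 126
  (7, 32/3) → P = 670

The binding constraints are 6x + 3y = 74 and x = 7.
Solving simultaneously gives x = 7, y = 32/3.

x = 7, y = 32/3, maximum P = 670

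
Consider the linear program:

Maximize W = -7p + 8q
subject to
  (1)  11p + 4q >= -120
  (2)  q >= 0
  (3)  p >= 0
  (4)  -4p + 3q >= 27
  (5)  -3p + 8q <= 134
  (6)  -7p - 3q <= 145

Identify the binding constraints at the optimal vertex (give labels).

Extreme points and W = -7p + 8q:
  (0, 9) → W = 72
  (0, 67/4) → W = 134
  (186/23, 455/23) → W = 2338/23

The maximum is at (0, 67/4). Substituting into each constraint, equality holds for (3) and (5); the remaining constraints have slack.

(3) and (5)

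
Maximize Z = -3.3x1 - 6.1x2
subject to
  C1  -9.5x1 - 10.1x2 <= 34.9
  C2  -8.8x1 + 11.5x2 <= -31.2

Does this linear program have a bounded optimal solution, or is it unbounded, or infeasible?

unbounded

From the feasible point (-8623/19813, -60352/19813), moving in the direction (10.1, -9.5) keeps every constraint satisfied while Z increases without bound.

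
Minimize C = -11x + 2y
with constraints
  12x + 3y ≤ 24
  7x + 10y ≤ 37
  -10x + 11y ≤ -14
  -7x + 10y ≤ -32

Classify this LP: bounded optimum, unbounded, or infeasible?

From the feasible point (112/47, -72/47), moving in the direction (3, -12) keeps every constraint satisfied while C decreases without bound.

unbounded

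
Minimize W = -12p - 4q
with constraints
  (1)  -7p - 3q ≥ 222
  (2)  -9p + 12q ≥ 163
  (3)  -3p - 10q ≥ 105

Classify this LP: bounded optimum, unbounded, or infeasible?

Corner points and W = -12p - 4q:
  (-1051/37, -857/111) → W = 41264/111
  (-1905/61, -69/61) → W = 23136/61
The feasible region has finitely many vertices and no improving ray; the minimum is 41264/111 at (-1051/37, -857/111).

bounded optimum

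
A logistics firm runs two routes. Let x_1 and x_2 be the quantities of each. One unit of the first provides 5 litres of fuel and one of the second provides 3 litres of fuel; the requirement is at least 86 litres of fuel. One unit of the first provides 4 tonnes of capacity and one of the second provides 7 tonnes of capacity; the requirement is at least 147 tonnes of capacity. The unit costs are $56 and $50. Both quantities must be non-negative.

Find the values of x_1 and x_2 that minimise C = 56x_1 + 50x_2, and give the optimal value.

Vertices and C = 56x_1 + 50x_2:
  (0, 86/3) → C = 4300/3
  (147/4, 0) → C = 2058
  (7, 17) → C = 1242
The feasible region is unbounded (it extends along (0, 1), (1, 0)), but C strictly increases along every unbounded feasible direction, so there is no improving ray and the minimum is attained at a vertex.

The optimum lies where 5x_1 + 3x_2 = 86 and 4x_1 + 7x_2 = 147.
Solving simultaneously gives x_1 = 7, x_2 = 17.

x_1 = 7, x_2 = 17, minimum C = 1242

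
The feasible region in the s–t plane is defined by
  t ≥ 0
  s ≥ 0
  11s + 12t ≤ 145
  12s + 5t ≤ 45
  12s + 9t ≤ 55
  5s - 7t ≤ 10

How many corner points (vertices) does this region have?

Pairwise boundary intersections that survive every other constraint:
  (0, 0)
  (2, 0)
  (0, 55/9)
  (65/24, 5/2)
  (365/109, 105/109)

5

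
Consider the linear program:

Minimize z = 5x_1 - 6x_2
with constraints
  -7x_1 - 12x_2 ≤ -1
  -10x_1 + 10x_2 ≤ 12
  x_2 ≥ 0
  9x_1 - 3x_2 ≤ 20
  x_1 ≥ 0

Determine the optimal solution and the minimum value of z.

Extreme points and z = 5x_1 - 6x_2:
  (1/7, 0) → z = 5/7
  (0, 1/12) → z = -1/2
  (59/15, 77/15) → z = -167/15
  (0, 6/5) → z = -36/5
  (20/9, 0) → z = 100/9

At the optimal vertex, -10x_1 + 10x_2 = 12 and 9x_1 - 3x_2 = 20.
Solving simultaneously gives x_1 = 59/15, x_2 = 77/15.

x_1 = 59/15, x_2 = 77/15, minimum z = -167/15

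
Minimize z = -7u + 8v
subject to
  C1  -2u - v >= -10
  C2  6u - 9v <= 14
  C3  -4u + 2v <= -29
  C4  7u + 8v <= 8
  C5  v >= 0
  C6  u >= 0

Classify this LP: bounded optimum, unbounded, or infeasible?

The boundaries 7u + 8v = 8 and v = 0 meet at (8/7, 0), but that point violates -4u + 2v ≤ -29. Every candidate vertex is excluded by some other constraint, so the feasible region is empty.

infeasible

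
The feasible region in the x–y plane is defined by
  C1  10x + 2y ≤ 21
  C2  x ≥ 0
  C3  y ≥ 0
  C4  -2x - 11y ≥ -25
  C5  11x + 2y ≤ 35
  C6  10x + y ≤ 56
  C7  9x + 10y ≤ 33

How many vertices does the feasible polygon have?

Of the 21 pairwise boundary intersections, those satisfying every inequality are:
  (21/10, 0)
  (72/41, 141/82)
  (0, 0)
  (0, 25/11)
  (113/79, 159/79)

5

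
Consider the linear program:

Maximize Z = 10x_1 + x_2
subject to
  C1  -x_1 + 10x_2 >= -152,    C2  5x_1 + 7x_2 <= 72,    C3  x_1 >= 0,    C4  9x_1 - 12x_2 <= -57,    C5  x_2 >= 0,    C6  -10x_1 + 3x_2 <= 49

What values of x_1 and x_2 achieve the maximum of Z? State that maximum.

Corner points and Z = 10x_1 + x_2:
  (0, 72/7) → Z = 72/7
  (155/41, 311/41) → Z = 1861/41
  (0, 19/4) → Z = 19/4

x_1 = 155/41, x_2 = 311/41, maximum Z = 1861/41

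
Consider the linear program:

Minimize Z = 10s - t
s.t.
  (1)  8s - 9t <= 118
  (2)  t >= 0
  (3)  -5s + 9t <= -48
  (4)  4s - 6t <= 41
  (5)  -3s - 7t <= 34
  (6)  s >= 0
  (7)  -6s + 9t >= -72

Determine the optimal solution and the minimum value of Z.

s = 48/5, t = 0, minimum Z = 96

Corner points and Z = 10s - t:
  (48/5, 0) → Z = 96
  (41/4, 0) → Z = 205/2
  (27/2, 13/6) → Z = 797/6

At the optimal vertex, t = 0 and -5s + 9t = -48.
Solving simultaneously gives s = 48/5, t = 0.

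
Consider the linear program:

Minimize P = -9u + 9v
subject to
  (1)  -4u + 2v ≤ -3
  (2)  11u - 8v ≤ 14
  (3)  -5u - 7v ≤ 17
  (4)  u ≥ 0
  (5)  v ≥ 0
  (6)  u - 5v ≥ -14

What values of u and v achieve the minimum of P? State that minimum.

Vertices and P = -9u + 9v:
  (3/4, 0) → P = -27/4
  (43/18, 59/18) → P = 8
  (14/11, 0) → P = -126/11
  (182/47, 168/47) → P = -126/47

The optimum lies where 11u - 8v = 14 and v = 0.
Solving simultaneously gives u = 14/11, v = 0.

u = 14/11, v = 0, minimum P = -126/11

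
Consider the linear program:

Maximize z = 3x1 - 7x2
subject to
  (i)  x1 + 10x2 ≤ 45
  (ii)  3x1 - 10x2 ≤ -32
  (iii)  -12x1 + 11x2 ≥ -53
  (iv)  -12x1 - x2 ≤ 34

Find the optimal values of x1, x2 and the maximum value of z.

x1 = 13/4, x2 = 167/40, maximum z = -779/40

Extreme points and z = 3x1 - 7x2:
  (13/4, 167/40) → z = -779/40
  (-55/17, 82/17) → z = -739/17
  (-124/41, 94/41) → z = -1030/41

The binding constraints are x1 + 10x2 = 45 and 3x1 - 10x2 = -32.
Solving simultaneously gives x1 = 13/4, x2 = 167/40.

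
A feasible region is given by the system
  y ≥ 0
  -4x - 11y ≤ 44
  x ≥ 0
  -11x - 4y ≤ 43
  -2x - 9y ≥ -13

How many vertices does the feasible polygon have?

Intersecting each pair of boundary lines and keeping only the points that satisfy every inequality leaves:
  (0, 0)
  (13/2, 0)
  (0, 13/9)

3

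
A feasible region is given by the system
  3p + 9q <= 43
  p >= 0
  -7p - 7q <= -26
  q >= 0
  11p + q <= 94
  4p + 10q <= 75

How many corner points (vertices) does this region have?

5

The feasible vertices (each the meet of two boundaries and inside every other half-plane) are:
  (0, 43/9)
  (803/96, 191/96)
  (0, 26/7)
  (26/7, 0)
  (94/11, 0)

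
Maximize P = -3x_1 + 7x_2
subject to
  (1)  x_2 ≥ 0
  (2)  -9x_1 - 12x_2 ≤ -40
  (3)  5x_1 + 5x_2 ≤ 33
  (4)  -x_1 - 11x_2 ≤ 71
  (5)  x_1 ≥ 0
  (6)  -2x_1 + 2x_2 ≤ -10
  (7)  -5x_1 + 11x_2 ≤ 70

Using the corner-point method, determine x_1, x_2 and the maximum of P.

x_1 = 29/5, x_2 = 4/5, maximum P = -59/5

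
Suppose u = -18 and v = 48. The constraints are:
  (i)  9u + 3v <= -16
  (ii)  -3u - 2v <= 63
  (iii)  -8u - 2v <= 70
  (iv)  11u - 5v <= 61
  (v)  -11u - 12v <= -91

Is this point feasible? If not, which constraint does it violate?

feasible

(i): -18 ≤ -16 ✓
(ii): -42 ≤ 63 ✓
(iii): 48 ≤ 70 ✓
(iv): -438 ≤ 61 ✓
(v): -378 ≤ -91 ✓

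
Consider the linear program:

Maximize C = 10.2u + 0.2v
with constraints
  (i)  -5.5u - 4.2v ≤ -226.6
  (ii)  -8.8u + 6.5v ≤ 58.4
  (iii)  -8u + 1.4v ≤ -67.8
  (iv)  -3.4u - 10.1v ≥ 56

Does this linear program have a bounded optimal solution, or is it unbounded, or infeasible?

From the feasible point (252386/4127, -107844/4127), moving in the direction (4.2, -5.5) keeps every constraint satisfied while C increases without bound.

unbounded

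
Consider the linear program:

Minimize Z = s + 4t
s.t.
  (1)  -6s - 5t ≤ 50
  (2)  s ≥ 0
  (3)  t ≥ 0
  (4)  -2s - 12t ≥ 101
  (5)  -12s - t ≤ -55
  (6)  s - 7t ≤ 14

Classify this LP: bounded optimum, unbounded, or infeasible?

The boundaries s = 0 and -12s - t = -55 meet at (0, 55), but that point violates -2s - 12t ≥ 101. Every candidate vertex is excluded by some other constraint, so the feasible region is empty.

infeasible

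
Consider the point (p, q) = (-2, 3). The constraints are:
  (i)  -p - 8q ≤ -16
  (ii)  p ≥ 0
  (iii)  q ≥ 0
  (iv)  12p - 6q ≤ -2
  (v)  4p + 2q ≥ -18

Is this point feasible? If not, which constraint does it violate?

Constraint (ii): p = -2, which is not ≥ 0. All other constraints are satisfied.

not feasible — violates (ii)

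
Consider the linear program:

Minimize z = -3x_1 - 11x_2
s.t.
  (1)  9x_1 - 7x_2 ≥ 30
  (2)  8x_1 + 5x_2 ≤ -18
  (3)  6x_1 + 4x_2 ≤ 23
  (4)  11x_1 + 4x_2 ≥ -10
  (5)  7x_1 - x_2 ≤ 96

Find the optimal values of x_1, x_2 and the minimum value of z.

x_1 = 22/23, x_2 = -118/23, minimum z = 1232/23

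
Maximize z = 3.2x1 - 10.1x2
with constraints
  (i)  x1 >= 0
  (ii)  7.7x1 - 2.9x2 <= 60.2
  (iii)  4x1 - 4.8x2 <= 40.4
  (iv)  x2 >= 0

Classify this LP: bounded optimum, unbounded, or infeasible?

bounded optimum

Feasible corners and z = 3.2x1 - 10.1x2:
  (0, 0) → z = 0
  (86/11, 0) → z = 1376/55
The feasible region has finitely many vertices and no improving ray; the maximum is 1376/55 at (86/11, 0).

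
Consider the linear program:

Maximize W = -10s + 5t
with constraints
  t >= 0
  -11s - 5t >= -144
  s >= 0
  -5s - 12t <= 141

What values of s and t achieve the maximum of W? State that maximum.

Extreme points and W = -10s + 5t:
  (144/11, 0) → W = -1440/11
  (0, 0) → W = 0
  (0, 144/5) → W = 144

s = 0, t = 144/5, maximum W = 144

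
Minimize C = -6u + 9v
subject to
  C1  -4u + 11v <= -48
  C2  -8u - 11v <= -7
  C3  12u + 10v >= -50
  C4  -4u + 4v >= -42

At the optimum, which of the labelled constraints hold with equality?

C2 and C4

Feasible corners and C = -6u + 9v:
  (55/12, -89/33) → C = -1139/22
  (135/14, -6/7) → C = -459/7
  (245/38, -77/19) → C = -1428/19

The minimum is at (245/38, -77/19). Substituting into each constraint, equality holds for C2 and C4; the remaining constraints have slack.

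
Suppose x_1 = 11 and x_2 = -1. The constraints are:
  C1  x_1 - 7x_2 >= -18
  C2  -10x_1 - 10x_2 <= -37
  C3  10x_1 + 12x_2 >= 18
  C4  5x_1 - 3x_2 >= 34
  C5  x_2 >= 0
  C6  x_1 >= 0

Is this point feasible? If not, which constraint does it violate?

Constraint C5: x_2 = -1, which is not ≥ 0. All other constraints are satisfied.

not feasible — violates C5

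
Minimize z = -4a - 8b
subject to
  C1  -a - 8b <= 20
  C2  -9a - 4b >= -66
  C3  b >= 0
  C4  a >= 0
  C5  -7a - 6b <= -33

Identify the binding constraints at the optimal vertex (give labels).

Feasible corners and z = -4a - 8b:
  (22/3, 0) → z = -88/3
  (0, 33/2) → z = -132
  (33/7, 0) → z = -132/7
  (0, 11/2) → z = -44

The minimum is at (0, 33/2). Substituting into each constraint, equality holds for C2 and C4; the remaining constraints have slack.

C2 and C4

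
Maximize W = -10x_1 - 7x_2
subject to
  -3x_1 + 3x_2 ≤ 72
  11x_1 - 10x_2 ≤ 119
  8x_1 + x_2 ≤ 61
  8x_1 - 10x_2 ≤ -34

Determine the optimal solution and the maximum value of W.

Feasible corners and W = -10x_1 - 7x_2:
  (37/9, 253/9) → W = -2141/9
  (-103, -79) → W = 1583
  (72/11, 95/11) → W = -1385/11

x_1 = -103, x_2 = -79, maximum W = 1583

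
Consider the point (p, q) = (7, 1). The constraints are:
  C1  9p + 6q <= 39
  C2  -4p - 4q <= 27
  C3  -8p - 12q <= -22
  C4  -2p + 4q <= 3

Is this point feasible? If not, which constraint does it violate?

not feasible — violates C1

Constraint C1: 9p + 6q = 69, which is not ≤ 39. All other constraints are satisfied.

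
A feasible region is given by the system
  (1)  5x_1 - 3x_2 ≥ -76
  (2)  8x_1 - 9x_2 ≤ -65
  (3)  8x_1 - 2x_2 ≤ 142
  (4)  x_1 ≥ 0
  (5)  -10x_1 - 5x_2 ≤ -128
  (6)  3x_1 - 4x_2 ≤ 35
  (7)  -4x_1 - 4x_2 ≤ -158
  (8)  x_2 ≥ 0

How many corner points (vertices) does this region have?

4

Pairwise boundary intersections that survive every other constraint:
  (289/7, 659/7)
  (85/16, 547/16)
  (176/7, 207/7)
  (581/34, 381/17)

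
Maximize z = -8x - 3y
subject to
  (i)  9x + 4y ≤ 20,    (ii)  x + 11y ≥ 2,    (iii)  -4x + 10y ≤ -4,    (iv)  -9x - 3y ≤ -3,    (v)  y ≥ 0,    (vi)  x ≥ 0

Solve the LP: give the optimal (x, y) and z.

x = 32/27, y = 2/27, maximum z = -262/27

Extreme points and z = -8x - 3y:
  (108/53, 22/53) → z = -930/53
  (20/9, 0) → z = -160/9
  (32/27, 2/27) → z = -262/27
  (2, 0) → z = -16

The optimum lies where x + 11y = 2 and -4x + 10y = -4.
Solving simultaneously gives x = 32/27, y = 2/27.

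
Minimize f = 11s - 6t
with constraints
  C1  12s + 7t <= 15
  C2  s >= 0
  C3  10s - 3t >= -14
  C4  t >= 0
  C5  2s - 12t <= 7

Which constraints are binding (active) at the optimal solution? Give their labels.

C1 and C2

Vertices and f = 11s - 6t:
  (0, 15/7) → f = -90/7
  (5/4, 0) → f = 55/4
  (0, 0) → f = 0

The minimum is at (0, 15/7). Substituting into each constraint, equality holds for C1 and C2; the remaining constraints have slack.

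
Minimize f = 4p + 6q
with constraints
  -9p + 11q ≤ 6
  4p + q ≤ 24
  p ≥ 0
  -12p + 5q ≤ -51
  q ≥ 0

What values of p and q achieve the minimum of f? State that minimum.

p = 17/4, q = 0, minimum f = 17

Corner points and f = 4p + 6q:
  (171/32, 21/8) → f = 297/8
  (6, 0) → f = 24
  (17/4, 0) → f = 17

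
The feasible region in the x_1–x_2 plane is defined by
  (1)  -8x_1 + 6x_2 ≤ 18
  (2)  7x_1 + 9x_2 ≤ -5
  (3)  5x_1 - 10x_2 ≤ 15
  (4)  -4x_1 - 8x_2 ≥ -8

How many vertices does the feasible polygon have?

3

Pairwise boundary intersections that survive every other constraint:
  (-32/19, 43/57)
  (-27/5, -21/5)
  (17/23, -26/23)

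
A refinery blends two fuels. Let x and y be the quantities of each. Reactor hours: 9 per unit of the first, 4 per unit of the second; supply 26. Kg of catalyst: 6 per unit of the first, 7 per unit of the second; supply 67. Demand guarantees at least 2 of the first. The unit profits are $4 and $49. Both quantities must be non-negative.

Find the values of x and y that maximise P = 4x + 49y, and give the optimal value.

Vertices and P = 4x + 49y:
  (26/9, 0) → P = 104/9
  (2, 0) → P = 8
  (2, 2) → P = 106

x = 2, y = 2, maximum P = 106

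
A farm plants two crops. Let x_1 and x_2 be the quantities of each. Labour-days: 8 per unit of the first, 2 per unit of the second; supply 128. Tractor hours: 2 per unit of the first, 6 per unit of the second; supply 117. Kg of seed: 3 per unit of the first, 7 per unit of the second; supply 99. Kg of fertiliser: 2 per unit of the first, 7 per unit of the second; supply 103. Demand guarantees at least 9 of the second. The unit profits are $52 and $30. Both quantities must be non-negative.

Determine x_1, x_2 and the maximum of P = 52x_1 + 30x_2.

Extreme points and P = 52x_1 + 30x_2:
  (0, 99/7) → P = 2970/7
  (0, 9) → P = 270
  (12, 9) → P = 894

The optimum lies where 3x_1 + 7x_2 = 99 and x_2 = 9.
Solving simultaneously gives x_1 = 12, x_2 = 9.

x_1 = 12, x_2 = 9, maximum P = 894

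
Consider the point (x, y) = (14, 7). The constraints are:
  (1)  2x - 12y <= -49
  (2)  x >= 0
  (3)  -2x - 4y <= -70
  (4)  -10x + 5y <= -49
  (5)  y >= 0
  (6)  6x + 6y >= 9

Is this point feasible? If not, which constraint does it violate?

not feasible — violates (3)

Constraint (3): -2x - 4y = -56, which is not ≤ -70. All other constraints are satisfied.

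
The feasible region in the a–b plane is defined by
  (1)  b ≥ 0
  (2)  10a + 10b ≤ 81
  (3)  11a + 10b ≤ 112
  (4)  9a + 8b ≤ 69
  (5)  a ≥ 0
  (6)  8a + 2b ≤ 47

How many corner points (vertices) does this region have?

5

Of the 15 pairwise boundary intersections, those satisfying every inequality are:
  (0, 0)
  (47/8, 0)
  (21/5, 39/10)
  (0, 81/10)
  (119/23, 129/46)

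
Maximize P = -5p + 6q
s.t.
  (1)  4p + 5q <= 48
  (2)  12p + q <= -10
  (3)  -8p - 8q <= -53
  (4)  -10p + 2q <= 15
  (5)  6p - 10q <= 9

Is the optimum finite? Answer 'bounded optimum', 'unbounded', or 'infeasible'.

The boundaries 4p + 5q = 48 and 12p + q = -10 meet at (-7/4, 11), but that point violates -10p + 2q ≤ 15. Every candidate vertex is excluded by some other constraint, so the feasible region is empty.

infeasible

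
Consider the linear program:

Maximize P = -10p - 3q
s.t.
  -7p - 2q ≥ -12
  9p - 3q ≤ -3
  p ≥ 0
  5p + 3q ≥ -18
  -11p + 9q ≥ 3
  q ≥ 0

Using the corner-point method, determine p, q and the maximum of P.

p = 0, q = 1, maximum P = -3

Feasible corners and P = -10p - 3q:
  (10/13, 43/13) → P = -229/13
  (0, 6) → P = -18
  (0, 1) → P = -3

The optimum lies where 9p - 3q = -3 and p = 0.
Solving simultaneously gives p = 0, q = 1.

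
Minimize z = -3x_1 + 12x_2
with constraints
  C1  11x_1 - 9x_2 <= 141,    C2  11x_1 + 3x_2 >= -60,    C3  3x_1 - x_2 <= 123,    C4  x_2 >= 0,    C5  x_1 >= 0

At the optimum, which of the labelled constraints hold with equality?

Vertices and z = -3x_1 + 12x_2:
  (483/8, 465/8) → z = 4131/8
  (141/11, 0) → z = -423/11
  (0, 0) → z = 0
The feasible region is unbounded (it extends along (0, 1), (1, 3)), but z strictly increases along every unbounded feasible direction, so there is no improving ray and the minimum is attained at a vertex.

The minimum is at (141/11, 0). Substituting into each constraint, equality holds for C1 and C4; the remaining constraints have slack.

C1 and C4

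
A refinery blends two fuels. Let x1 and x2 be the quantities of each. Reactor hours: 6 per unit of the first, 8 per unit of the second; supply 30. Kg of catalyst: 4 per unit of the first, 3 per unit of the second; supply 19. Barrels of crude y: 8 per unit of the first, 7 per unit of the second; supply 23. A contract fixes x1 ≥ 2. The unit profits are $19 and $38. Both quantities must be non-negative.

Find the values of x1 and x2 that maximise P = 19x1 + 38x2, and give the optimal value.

x1 = 2, x2 = 1, maximum P = 76

At the optimal vertex, 8x1 + 7x2 = 23 and x1 = 2.
Solving simultaneously gives x1 = 2, x2 = 1.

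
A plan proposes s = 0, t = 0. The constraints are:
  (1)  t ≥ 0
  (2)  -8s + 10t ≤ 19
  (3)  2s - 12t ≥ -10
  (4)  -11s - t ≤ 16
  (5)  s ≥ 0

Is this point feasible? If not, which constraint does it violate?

feasible

(1): 0 ≥ 0 ✓
(2): 0 ≤ 19 ✓
(3): 0 ≥ -10 ✓
(4): 0 ≤ 16 ✓
(5): 0 ≥ 0 ✓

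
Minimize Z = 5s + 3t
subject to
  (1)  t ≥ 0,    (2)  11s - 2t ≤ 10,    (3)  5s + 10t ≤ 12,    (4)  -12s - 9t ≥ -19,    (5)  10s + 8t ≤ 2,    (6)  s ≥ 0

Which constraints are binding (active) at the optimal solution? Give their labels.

Extreme points and Z = 5s + 3t:
  (1/5, 0) → Z = 1
  (0, 0) → Z = 0
  (0, 1/4) → Z = 3/4

The minimum is at (0, 0). Substituting into each constraint, equality holds for (1) and (6); the remaining constraints have slack.

(1) and (6)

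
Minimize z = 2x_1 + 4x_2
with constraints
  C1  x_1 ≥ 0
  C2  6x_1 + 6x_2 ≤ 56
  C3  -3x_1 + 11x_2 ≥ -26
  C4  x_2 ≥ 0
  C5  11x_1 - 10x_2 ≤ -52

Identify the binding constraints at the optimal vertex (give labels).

C1 and C5

Feasible corners and z = 2x_1 + 4x_2:
  (0, 28/3) → z = 112/3
  (0, 26/5) → z = 104/5
  (124/63, 464/63) → z = 2104/63

The minimum is at (0, 26/5). Substituting into each constraint, equality holds for C1 and C5; the remaining constraints have slack.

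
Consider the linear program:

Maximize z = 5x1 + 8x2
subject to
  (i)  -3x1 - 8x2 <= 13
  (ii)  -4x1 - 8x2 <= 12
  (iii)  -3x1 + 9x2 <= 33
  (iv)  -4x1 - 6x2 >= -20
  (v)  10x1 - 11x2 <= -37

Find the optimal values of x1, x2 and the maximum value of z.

x1 = -1/3, x2 = 32/9, maximum z = 241/9

At the optimal vertex, -3x1 + 9x2 = 33 and -4x1 - 6x2 = -20.
Solving simultaneously gives x1 = -1/3, x2 = 32/9.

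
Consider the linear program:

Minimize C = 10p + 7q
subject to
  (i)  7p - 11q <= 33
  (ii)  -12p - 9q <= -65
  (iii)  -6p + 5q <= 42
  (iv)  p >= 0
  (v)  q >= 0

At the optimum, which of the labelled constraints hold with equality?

(ii) and (iv)

Corner points and C = 10p + 7q:
  (1012/195, 59/195) → C = 3511/65
  (0, 65/9) → C = 455/9
  (0, 42/5) → C = 294/5
The feasible region is unbounded (it extends along (11, 7), (5, 6)), but C strictly increases along every unbounded feasible direction, so there is no improving ray and the minimum is attained at a vertex.

The minimum is at (0, 65/9). Substituting into each constraint, equality holds for (ii) and (iv); the remaining constraints have slack.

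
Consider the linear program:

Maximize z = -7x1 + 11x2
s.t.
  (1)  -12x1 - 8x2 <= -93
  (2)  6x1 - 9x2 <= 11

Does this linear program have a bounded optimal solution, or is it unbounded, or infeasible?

unbounded

From the feasible point (925/156, 71/26), moving in the direction (-8, 12) keeps every constraint satisfied while z increases without bound.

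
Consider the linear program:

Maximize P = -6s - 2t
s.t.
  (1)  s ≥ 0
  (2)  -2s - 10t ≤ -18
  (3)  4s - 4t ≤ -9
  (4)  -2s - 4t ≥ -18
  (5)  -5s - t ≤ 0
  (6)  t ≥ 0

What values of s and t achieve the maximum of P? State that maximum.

Feasible corners and P = -6s - 2t:
  (0, 9/4) → P = -9/2
  (0, 9/2) → P = -9
  (3/2, 15/4) → P = -33/2

s = 0, t = 9/4, maximum P = -9/2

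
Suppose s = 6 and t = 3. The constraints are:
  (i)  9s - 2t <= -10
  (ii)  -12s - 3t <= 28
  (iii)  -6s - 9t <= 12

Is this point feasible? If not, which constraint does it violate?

not feasible — violates (i)

Constraint (i): 9s - 2t = 48, which is not ≤ -10. All other constraints are satisfied.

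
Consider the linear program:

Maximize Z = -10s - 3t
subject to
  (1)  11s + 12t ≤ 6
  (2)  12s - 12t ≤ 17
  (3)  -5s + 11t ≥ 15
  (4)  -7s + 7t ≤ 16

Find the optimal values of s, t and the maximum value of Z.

s = -71/42, t = 25/42, maximum Z = 635/42

Feasible corners and Z = -10s - 3t:
  (-114/181, 195/181) → Z = 555/181
  (-150/161, 218/161) → Z = 846/161
  (-71/42, 25/42) → Z = 635/42

At the optimal vertex, -5s + 11t = 15 and -7s + 7t = 16.
Solving simultaneously gives s = -71/42, t = 25/42.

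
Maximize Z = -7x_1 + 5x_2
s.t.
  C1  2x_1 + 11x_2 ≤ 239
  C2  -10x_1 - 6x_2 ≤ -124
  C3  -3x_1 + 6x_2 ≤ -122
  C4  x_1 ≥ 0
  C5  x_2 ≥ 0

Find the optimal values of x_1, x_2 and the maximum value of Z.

Extreme points and Z = -7x_1 + 5x_2:
  (2776/45, 473/45) → Z = -5689/15
  (239/2, 0) → Z = -1673/2
  (122/3, 0) → Z = -854/3

The optimum lies where -3x_1 + 6x_2 = -122 and x_2 = 0.
Solving simultaneously gives x_1 = 122/3, x_2 = 0.

x_1 = 122/3, x_2 = 0, maximum Z = -854/3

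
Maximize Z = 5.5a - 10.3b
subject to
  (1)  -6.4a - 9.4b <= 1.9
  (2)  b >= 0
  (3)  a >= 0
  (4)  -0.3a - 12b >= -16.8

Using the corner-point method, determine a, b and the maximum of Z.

Feasible corners and Z = 5.5a - 10.3b:
  (0, 0) → Z = 0
  (56, 0) → Z = 308
  (0, 1.4) → Z = -14.42

At the optimal vertex, b = 0 and -0.3a - 12b = -16.8.
Solving simultaneously gives a = 56, b = 0.

a = 56, b = 0, maximum Z = 308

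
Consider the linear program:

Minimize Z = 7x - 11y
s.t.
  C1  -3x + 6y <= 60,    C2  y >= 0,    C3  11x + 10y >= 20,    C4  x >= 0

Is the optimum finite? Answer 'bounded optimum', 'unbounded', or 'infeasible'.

bounded optimum

Vertices and Z = 7x - 11y:
  (0, 10) → Z = -110
  (20/11, 0) → Z = 140/11
  (0, 2) → Z = -22
The feasible region has finitely many vertices and no improving ray; the minimum is -110 at (0, 10).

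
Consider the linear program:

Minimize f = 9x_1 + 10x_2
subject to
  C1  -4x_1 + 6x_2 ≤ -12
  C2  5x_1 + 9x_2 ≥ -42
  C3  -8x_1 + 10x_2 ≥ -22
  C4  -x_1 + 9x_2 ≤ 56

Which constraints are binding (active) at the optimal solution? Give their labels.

Feasible corners and f = 9x_1 + 10x_2:
  (-24/11, -38/11) → f = -596/11
  (3/2, -1) → f = 7/2
  (-111/61, -223/61) → f = -3229/61

The minimum is at (-24/11, -38/11). Substituting into each constraint, equality holds for C1 and C2; the remaining constraints have slack.

C1 and C2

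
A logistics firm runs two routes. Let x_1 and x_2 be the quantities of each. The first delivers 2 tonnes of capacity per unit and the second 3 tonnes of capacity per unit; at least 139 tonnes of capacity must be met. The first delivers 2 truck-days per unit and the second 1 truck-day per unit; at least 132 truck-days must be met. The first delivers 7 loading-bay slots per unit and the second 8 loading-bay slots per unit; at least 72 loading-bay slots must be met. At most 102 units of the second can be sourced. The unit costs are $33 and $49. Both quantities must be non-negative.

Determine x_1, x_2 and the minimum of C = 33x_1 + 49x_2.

x_1 = 257/4, x_2 = 7/2, minimum C = 9167/4

Extreme points and C = 33x_1 + 49x_2:
  (139/2, 0) → C = 4587/2
  (257/4, 7/2) → C = 9167/4
  (15, 102) → C = 5493
The feasible region is unbounded (it extends along (1, 0)), but C strictly increases along every unbounded feasible direction, so there is no improving ray and the minimum is attained at a vertex.

The binding constraints are 2x_1 + 3x_2 = 139 and 2x_1 + x_2 = 132.
Solving simultaneously gives x_1 = 257/4, x_2 = 7/2.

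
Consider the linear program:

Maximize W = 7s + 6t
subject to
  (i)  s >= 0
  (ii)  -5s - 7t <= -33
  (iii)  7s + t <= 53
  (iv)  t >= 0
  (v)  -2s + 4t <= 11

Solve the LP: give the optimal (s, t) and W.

s = 67/10, t = 61/10, maximum W = 167/2

Vertices and W = 7s + 6t:
  (33/5, 0) → W = 231/5
  (55/34, 121/34) → W = 1111/34
  (53/7, 0) → W = 53
  (67/10, 61/10) → W = 167/2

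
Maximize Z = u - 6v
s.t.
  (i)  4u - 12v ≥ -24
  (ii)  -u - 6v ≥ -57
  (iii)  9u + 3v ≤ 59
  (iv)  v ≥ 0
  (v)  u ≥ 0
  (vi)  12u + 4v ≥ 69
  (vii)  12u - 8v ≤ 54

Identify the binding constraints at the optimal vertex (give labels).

Vertices and Z = u - 6v:
  (53/10, 113/30) → Z = -173/10
  (183/40, 141/40) → Z = -663/40
  (317/54, 37/18) → Z = -349/54
  (16/3, 5/4) → Z = -13/6

The maximum is at (16/3, 5/4). Substituting into each constraint, equality holds for (vi) and (vii); the remaining constraints have slack.

(vi) and (vii)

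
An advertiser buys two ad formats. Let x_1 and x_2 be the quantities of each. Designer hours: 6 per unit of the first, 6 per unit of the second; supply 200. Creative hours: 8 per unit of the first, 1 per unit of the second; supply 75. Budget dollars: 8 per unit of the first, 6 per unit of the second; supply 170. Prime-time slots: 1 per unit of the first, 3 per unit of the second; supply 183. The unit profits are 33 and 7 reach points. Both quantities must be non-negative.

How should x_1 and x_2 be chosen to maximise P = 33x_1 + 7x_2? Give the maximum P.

x_1 = 7, x_2 = 19, maximum P = 364

Corner points and P = 33x_1 + 7x_2:
  (0, 0) → P = 0
  (0, 85/3) → P = 595/3
  (75/8, 0) → P = 2475/8
  (7, 19) → P = 364

At the optimal vertex, 8x_1 + x_2 = 75 and 8x_1 + 6x_2 = 170.
Solving simultaneously gives x_1 = 7, x_2 = 19.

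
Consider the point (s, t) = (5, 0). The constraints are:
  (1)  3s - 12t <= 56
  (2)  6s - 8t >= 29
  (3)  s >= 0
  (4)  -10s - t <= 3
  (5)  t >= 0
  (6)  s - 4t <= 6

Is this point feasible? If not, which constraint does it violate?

(1): 15 ≤ 56 ✓
(2): 30 ≥ 29 ✓
(3): 5 ≥ 0 ✓
(4): -50 ≤ 3 ✓
(5): 0 ≥ 0 ✓
(6): 5 ≤ 6 ✓

feasible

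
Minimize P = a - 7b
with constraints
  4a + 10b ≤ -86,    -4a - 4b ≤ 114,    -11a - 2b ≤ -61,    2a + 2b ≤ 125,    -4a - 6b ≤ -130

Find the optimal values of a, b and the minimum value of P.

Feasible corners and P = a - 7b:
  (237/2, -56) → P = 1021/2
  (227/2, -54) → P = 983/2
  (245/2, -60) → P = 1085/2

At the optimal vertex, 4a + 10b = -86 and -4a - 6b = -130.
Solving simultaneously gives a = 227/2, b = -54.

a = 227/2, b = -54, minimum P = 983/2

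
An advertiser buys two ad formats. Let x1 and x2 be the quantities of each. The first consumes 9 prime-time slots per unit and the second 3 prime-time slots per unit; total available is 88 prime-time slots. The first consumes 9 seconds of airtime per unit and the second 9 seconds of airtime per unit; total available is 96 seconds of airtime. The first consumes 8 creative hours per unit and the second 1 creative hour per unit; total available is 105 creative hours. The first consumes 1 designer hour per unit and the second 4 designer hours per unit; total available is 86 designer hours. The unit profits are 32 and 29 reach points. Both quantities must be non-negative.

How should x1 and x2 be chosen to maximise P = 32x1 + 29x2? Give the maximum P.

Extreme points and P = 32x1 + 29x2:
  (0, 0) → P = 0
  (0, 32/3) → P = 928/3
  (88/9, 0) → P = 2816/9
  (28/3, 4/3) → P = 1012/3

x1 = 28/3, x2 = 4/3, maximum P = 1012/3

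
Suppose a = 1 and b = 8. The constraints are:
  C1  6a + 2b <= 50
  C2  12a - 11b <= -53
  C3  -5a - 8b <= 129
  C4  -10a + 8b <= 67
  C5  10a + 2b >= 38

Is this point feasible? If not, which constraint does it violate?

not feasible — violates C5

Constraint C5: 10a + 2b = 26, which is not ≥ 38. All other constraints are satisfied.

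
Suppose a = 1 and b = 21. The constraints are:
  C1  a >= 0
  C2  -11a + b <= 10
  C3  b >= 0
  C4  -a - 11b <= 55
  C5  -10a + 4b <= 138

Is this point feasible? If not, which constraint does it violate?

C1: 1 ≥ 0 ✓
C2: 10 ≤ 10 ✓
C3: 21 ≥ 0 ✓
C4: -232 ≤ 55 ✓
C5: 74 ≤ 138 ✓

feasible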